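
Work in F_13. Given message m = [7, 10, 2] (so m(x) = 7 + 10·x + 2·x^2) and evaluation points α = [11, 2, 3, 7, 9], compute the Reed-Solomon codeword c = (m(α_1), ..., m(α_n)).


c = [8, 9, 3, 6, 12]

Message polynomial: m(x) = 7 + 10·x + 2·x^2 (mod 13).
For each evaluation point α_i, compute m(α_i) mod 13:
  α_1 = 11: Horner steps 2 → 6 → 8, so m(11) = 8.
  α_2 = 2: Horner steps 2 → 1 → 9, so m(2) = 9.
  α_3 = 3: Horner steps 2 → 3 → 3, so m(3) = 3.
  α_4 = 7: Horner steps 2 → 11 → 6, so m(7) = 6.
  α_5 = 9: Horner steps 2 → 2 → 12, so m(9) = 12.
Codeword c = [8, 9, 3, 6, 12] ∈ F_13^5.


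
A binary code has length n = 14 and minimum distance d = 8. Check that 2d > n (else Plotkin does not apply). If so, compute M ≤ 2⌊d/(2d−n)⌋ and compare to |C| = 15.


Plotkin bound M ≤ 8; given |C| = 15 > bound (violated).

Check applicability: 2d = 16, n = 14.
2d − n = 2 > 0, so Plotkin applies.
Compute d/(2d−n) = 8/2 ≈ 4.0000.
⌊d/(2d−n)⌋ = 4.
Plotkin bound: M ≤ 2·4 = 8.
Given |C| = 15, check: VIOLATED.
This |C| is above the Plotkin bound, so no binary code with n = 14, d = 8 and 15 codewords exists.


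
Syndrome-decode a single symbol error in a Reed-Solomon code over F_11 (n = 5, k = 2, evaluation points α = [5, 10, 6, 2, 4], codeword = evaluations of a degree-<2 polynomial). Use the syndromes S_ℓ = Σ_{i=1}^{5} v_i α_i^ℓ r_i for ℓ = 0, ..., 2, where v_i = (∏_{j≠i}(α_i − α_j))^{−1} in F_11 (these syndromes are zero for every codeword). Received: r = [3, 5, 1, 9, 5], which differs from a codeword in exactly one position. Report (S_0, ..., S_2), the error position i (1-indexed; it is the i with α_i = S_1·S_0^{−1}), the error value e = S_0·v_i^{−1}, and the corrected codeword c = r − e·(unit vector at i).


S = (4, 7, 4), error at position 2, error magnitude e = 1, c = [3, 4, 1, 9, 5].

Step 1: column multipliers v_i = (∏_{j≠i}(α_i − α_j))^{−1} mod 11.
  i = 1 (α = 5): (5−10)(5−6)(5−2)(5−4) = (−5)·(−1)·3·1 = 15 ≡ 4, so v_1 = 4^{−1} = 3 (mod 11).
  i = 2 (α = 10): (10−5)(10−6)(10−2)(10−4) = 5·4·8·6 = 960 ≡ 3, so v_2 = 3^{−1} = 4 (mod 11).
  i = 3 (α = 6): (6−5)(6−10)(6−2)(6−4) = 1·(−4)·4·2 = −32 ≡ 1, so v_3 = 1^{−1} = 1 (mod 11).
  i = 4 (α = 2): (2−5)(2−10)(2−6)(2−4) = (−3)·(−8)·(−4)·(−2) = 192 ≡ 5, so v_4 = 5^{−1} = 9 (mod 11).
  i = 5 (α = 4): (4−5)(4−10)(4−6)(4−2) = (−1)·(−6)·(−2)·2 = −24 ≡ 9, so v_5 = 9^{−1} = 5 (mod 11).
  v = [3, 4, 1, 9, 5].
Step 2: syndromes of r = [3, 5, 1, 9, 5] (all sums mod 11).
  S_0 = Σ v_i r_i = 3·3 + 4·5 + 1·1 + 9·9 + 5·5 = 136 ≡ 4.
  S_1 = Σ v_i α_i r_i = 3·5·3 + 4·10·5 + 1·6·1 + 9·2·9 + 5·4·5 = 513 ≡ 7.
  α_i^2 mod 11 = [3, 1, 3, 4, 5].
  S_2 = Σ v_i α_i^2 r_i = 3·3·3 + 4·1·5 + 1·3·1 + 9·4·9 + 5·5·5 = 499 ≡ 4.
  S = (4, 7, 4) ≠ 0, so r is not a codeword (an error is present).
Step 3: locate the error. For a single error e at position i, S_ℓ = v_i·e·α_i^ℓ, so α_err = S_1/S_0.
  S_0^{−1} = 4^{−1} = 3 (mod 11), so α_err = 7·3 = 21 ≡ 10 = α_2. Error position i = 2.
  Consistency check: S_2/S_1 = 4·8 = 32 ≡ 10 = α_err ✓ (single-error assumption holds).
Step 4: error magnitude e = S_0/v_2 = S_0·∏_{j≠2}(α_2 − α_j) = 4·3 = 12 ≡ 1 (mod 11).
Step 5: correct position 2: c_2 = r_2 − e = 5 − 1 ≡ 4 (mod 11). Hence c = [3, 4, 1, 9, 5].
  Check: interpolating c through the α_i gives m(x) = 2 + 9·x (degree < 2) with m(α_i) = c_i for every i, so c is indeed a codeword.


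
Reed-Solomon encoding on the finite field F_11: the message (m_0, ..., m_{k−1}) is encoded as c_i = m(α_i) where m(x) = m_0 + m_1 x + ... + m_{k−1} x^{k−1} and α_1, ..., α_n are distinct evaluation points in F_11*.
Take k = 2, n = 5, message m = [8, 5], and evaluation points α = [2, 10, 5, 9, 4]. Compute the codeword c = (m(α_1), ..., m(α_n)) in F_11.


c = [7, 3, 0, 9, 6]

Message polynomial: m(x) = 8 + 5·x (mod 11).
For each evaluation point α_i, compute m(α_i) mod 11:
  α_1 = 2: Horner steps 5 → 7, so m(2) = 7.
  α_2 = 10: Horner steps 5 → 3, so m(10) = 3.
  α_3 = 5: Horner steps 5 → 0, so m(5) = 0.
  α_4 = 9: Horner steps 5 → 9, so m(9) = 9.
  α_5 = 4: Horner steps 5 → 6, so m(4) = 6.
Codeword c = [7, 3, 0, 9, 6] ∈ F_11^5.


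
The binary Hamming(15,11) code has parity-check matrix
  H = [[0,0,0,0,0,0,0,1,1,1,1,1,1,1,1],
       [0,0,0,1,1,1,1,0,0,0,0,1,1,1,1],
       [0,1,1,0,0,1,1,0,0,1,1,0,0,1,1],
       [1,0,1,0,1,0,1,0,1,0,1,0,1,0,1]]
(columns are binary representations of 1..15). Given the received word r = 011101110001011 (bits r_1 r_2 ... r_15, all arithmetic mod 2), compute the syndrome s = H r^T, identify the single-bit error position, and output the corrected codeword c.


s = (0, 0, 0, 1)^T, error position = 1, corrected codeword c = 111101110001011

Compute s = H r^T mod 2 one row at a time:
  s_1 = 1 + 0 + 0 + 0 + 1 + 0 + 1 + 1 = 4 ≡ 0 (mod 2).
  s_2 = 1 + 0 + 1 + 1 + 1 + 0 + 1 + 1 = 6 ≡ 0 (mod 2).
  s_3 = 1 + 1 + 1 + 1 + 0 + 0 + 1 + 1 = 6 ≡ 0 (mod 2).
  s_4 = 0 + 1 + 0 + 1 + 0 + 0 + 0 + 1 = 3 ≡ 1 (mod 2).
s = (0, 0, 0, 1)^T — this equals column 1 of H (binary 0001), so error is at position 1.
Correct: flip bit 1 of r = 011101110001011 to get c = 111101110001011.


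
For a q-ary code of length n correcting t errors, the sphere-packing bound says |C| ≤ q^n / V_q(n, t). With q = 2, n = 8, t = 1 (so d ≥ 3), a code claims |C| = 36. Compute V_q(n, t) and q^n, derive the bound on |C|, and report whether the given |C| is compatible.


V_q(n, t) = 9, q^n = 256, Hamming bound = 28, |C| = 36 > bound (violated).

Step 1: Compute V_q(n, t) = Σ_{j=0}^1 C(n, j) (q−1)^j.
  j = 0: C(8,0)·(1)^0 = 1·1 = 1.
  j = 1: C(8,1)·(1)^1 = 8·1 = 8.
  V_q(n, t) = 1 + 8 = 9.
Step 2: q^n = 2^8 = 256.
Step 3: Hamming bound ⌊q^n / V_q(n,t)⌋ = ⌊256/9⌋ = 28.
Step 4: Compare |C| = 36 to 28: violated.
The claimed |C| lies above the Hamming bound, so no 2-ary code of length 8 with d ≥ 3 can have 36 codewords.


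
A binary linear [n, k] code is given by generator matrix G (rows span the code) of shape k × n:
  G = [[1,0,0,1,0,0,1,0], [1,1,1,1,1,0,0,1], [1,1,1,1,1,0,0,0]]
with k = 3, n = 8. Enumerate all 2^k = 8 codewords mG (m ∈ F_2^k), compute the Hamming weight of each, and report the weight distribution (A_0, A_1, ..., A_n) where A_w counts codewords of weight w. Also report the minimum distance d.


Weight distribution: A_0 = 1, A_1 = 1, A_3 = 1, A_4 = 2, A_5 = 2, A_6 = 1. Minimum distance d = 1.

Enumerate all 2^3 = 8 messages m ∈ F_2^3.
For each, compute codeword c = mG in F_2^8, then tally its weight.
  m = 000 → c = 00000000, weight = 0.
  m = 100 → c = 10010010, weight = 3.
  m = 010 → c = 11111001, weight = 6.
  m = 110 → c = 01101011, weight = 5.
  m = 001 → c = 11111000, weight = 5.
  m = 101 → c = 01101010, weight = 4.
  m = 011 → c = 00000001, weight = 1.
  m = 111 → c = 10010011, weight = 4.
Tally weights:
  weight 0: 1 codewords.
  weight 1: 1 codewords.
  weight 3: 1 codewords.
  weight 4: 2 codewords.
  weight 5: 2 codewords.
  weight 6: 1 codewords.
Minimum distance d = smallest w > 0 with A_w > 0 = 1.
Sanity: Σ A_w = 8 = 2^3 = 8 ✓.


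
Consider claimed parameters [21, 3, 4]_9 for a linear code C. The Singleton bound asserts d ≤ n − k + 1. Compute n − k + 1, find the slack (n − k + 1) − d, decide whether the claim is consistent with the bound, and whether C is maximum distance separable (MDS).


Singleton RHS = n − k + 1 = 19, slack = 15, bound satisfied, not MDS.

Singleton bound: d ≤ n − k + 1.
Here n = 21, k = 3, so n − k + 1 = 19.
Given d = 4, check d ≤ 19: YES.
Slack = (n − k + 1) − d = 15.
The code is NOT MDS (slack = 15 > 0).
Description: the claimed parameters are [21, 3, 4]_9; such a code would be non-MDS.


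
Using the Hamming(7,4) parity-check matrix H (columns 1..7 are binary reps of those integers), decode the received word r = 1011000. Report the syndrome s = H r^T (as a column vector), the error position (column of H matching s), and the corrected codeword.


s = (1, 1, 0)^T, error position = 6, corrected codeword c = 1011010

Compute s = H r^T mod 2 one row at a time:
  s_1 = 1 + 0 + 0 + 0 = 1 ≡ 1 (mod 2).
  s_2 = 0 + 1 + 0 + 0 = 1 ≡ 1 (mod 2).
  s_3 = 1 + 1 + 0 + 0 = 2 ≡ 0 (mod 2).
s = (1, 1, 0)^T — this equals column 6 of H (binary 110), so error is at position 6.
Correct: flip bit 6 of r = 1011000 to get c = 1011010.


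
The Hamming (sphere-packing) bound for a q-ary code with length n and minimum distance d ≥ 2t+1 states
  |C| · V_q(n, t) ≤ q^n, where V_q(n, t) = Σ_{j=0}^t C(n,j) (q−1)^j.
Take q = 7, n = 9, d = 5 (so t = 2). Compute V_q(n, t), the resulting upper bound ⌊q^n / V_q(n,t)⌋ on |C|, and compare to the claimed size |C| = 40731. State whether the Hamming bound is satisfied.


V_q(n, t) = 1351, q^n = 40353607, Hamming bound = 29869, |C| = 40731 > bound (violated).

Step 1: Compute V_q(n, t) = Σ_{j=0}^2 C(n, j) (q−1)^j.
  j = 0: C(9,0)·(6)^0 = 1·1 = 1.
  j = 1: C(9,1)·(6)^1 = 9·6 = 54.
  j = 2: C(9,2)·(6)^2 = 36·36 = 1296.
  V_q(n, t) = 1 + 54 + 1296 = 1351.
Step 2: q^n = 7^9 = 40353607.
Step 3: Hamming bound ⌊q^n / V_q(n,t)⌋ = ⌊40353607/1351⌋ = 29869.
Step 4: Compare |C| = 40731 to 29869: violated.
The claimed |C| lies above the Hamming bound, so no 7-ary code of length 9 with d ≥ 5 can have 40731 codewords.


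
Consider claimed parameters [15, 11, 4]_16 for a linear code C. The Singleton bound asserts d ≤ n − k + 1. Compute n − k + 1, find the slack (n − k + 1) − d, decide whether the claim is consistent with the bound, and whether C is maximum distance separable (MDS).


Singleton RHS = n − k + 1 = 5, slack = 1, bound satisfied, not MDS.

Singleton bound: d ≤ n − k + 1.
Here n = 15, k = 11, so n − k + 1 = 5.
Given d = 4, check d ≤ 5: YES.
Slack = (n − k + 1) − d = 1.
The code is NOT MDS (slack = 1 > 0).
Description: the claimed parameters are [15, 11, 4]_16; such a code would be non-MDS.


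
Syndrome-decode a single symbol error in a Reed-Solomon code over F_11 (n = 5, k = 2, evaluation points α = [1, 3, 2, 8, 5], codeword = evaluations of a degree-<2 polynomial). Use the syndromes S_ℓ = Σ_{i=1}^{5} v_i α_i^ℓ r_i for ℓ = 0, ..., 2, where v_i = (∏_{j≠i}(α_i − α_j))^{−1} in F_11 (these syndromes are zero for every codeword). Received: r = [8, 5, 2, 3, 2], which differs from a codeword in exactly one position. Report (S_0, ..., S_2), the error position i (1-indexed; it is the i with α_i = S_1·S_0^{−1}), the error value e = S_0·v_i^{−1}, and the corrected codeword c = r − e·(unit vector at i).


S = (3, 6, 1), error at position 3, error magnitude e = 1, c = [8, 5, 1, 3, 2].

Step 1: column multipliers v_i = (∏_{j≠i}(α_i − α_j))^{−1} mod 11.
  i = 1 (α = 1): (1−3)(1−2)(1−8)(1−5) = (−2)·(−1)·(−7)·(−4) = 56 ≡ 1, so v_1 = 1^{−1} = 1 (mod 11).
  i = 2 (α = 3): (3−1)(3−2)(3−8)(3−5) = 2·1·(−5)·(−2) = 20 ≡ 9, so v_2 = 9^{−1} = 5 (mod 11).
  i = 3 (α = 2): (2−1)(2−3)(2−8)(2−5) = 1·(−1)·(−6)·(−3) = −18 ≡ 4, so v_3 = 4^{−1} = 3 (mod 11).
  i = 4 (α = 8): (8−1)(8−3)(8−2)(8−5) = 7·5·6·3 = 630 ≡ 3, so v_4 = 3^{−1} = 4 (mod 11).
  i = 5 (α = 5): (5−1)(5−3)(5−2)(5−8) = 4·2·3·(−3) = −72 ≡ 5, so v_5 = 5^{−1} = 9 (mod 11).
  v = [1, 5, 3, 4, 9].
Step 2: syndromes of r = [8, 5, 2, 3, 2] (all sums mod 11).
  S_0 = Σ v_i r_i = 1·8 + 5·5 + 3·2 + 4·3 + 9·2 = 69 ≡ 3.
  S_1 = Σ v_i α_i r_i = 1·1·8 + 5·3·5 + 3·2·2 + 4·8·3 + 9·5·2 = 281 ≡ 6.
  α_i^2 mod 11 = [1, 9, 4, 9, 3].
  S_2 = Σ v_i α_i^2 r_i = 1·1·8 + 5·9·5 + 3·4·2 + 4·9·3 + 9·3·2 = 419 ≡ 1.
  S = (3, 6, 1) ≠ 0, so r is not a codeword (an error is present).
Step 3: locate the error. For a single error e at position i, S_ℓ = v_i·e·α_i^ℓ, so α_err = S_1/S_0.
  S_0^{−1} = 3^{−1} = 4 (mod 11), so α_err = 6·4 = 24 ≡ 2 = α_3. Error position i = 3.
  Consistency check: S_2/S_1 = 1·2 = 2 ≡ 2 = α_err ✓ (single-error assumption holds).
Step 4: error magnitude e = S_0/v_3 = S_0·∏_{j≠3}(α_3 − α_j) = 3·4 = 12 ≡ 1 (mod 11).
Step 5: correct position 3: c_3 = r_3 − e = 2 − 1 ≡ 1 (mod 11). Hence c = [8, 5, 1, 3, 2].
  Check: interpolating c through the α_i gives m(x) = 4 + 4·x (degree < 2) with m(α_i) = c_i for every i, so c is indeed a codeword.


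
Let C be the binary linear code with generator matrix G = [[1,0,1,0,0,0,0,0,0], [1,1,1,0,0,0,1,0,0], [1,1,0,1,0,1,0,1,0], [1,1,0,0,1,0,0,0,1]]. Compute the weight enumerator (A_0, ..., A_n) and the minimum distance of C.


Weight distribution: A_0 = 1, A_2 = 2, A_4 = 5, A_5 = 5, A_7 = 2, A_9 = 1. Minimum distance d = 2.

Enumerate all 2^4 = 16 messages m ∈ F_2^4.
For each, compute codeword c = mG in F_2^9, then tally its weight.
  m = 0000 → c = 000000000, weight = 0.
  m = 1000 → c = 101000000, weight = 2.
  m = 0100 → c = 111000100, weight = 4.
  m = 1100 → c = 010000100, weight = 2.
  m = 0010 → c = 110101010, weight = 5.
  m = 1010 → c = 011101010, weight = 5.
  m = 0110 → c = 001101110, weight = 5.
  m = 1110 → c = 100101110, weight = 5.
  m = 0001 → c = 110010001, weight = 4.
  m = 1001 → c = 011010001, weight = 4.
  m = 0101 → c = 001010101, weight = 4.
  m = 1101 → c = 100010101, weight = 4.
  m = 0011 → c = 000111011, weight = 5.
  m = 1011 → c = 101111011, weight = 7.
  m = 0111 → c = 111111111, weight = 9.
  m = 1111 → c = 010111111, weight = 7.
Tally weights:
  weight 0: 1 codewords.
  weight 2: 2 codewords.
  weight 4: 5 codewords.
  weight 5: 5 codewords.
  weight 7: 2 codewords.
  weight 9: 1 codewords.
Minimum distance d = smallest w > 0 with A_w > 0 = 2.
Sanity: Σ A_w = 16 = 2^4 = 16 ✓.


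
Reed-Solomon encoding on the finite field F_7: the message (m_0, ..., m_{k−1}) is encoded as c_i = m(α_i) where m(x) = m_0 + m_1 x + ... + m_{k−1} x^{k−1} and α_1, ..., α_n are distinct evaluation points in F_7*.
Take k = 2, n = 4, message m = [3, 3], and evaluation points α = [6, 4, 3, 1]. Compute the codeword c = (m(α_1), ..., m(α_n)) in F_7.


c = [0, 1, 5, 6]

Message polynomial: m(x) = 3 + 3·x (mod 7).
For each evaluation point α_i, compute m(α_i) mod 7:
  α_1 = 6: Horner steps 3 → 0, so m(6) = 0.
  α_2 = 4: Horner steps 3 → 1, so m(4) = 1.
  α_3 = 3: Horner steps 3 → 5, so m(3) = 5.
  α_4 = 1: Horner steps 3 → 6, so m(1) = 6.
Codeword c = [0, 1, 5, 6] ∈ F_7^4.


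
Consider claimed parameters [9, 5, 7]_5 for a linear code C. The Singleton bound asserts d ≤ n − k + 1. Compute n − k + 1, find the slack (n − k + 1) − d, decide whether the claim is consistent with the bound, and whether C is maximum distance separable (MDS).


Singleton RHS = n − k + 1 = 5, slack = -2, bound violated (no such code; not MDS).

Singleton bound: d ≤ n − k + 1.
Here n = 9, k = 5, so n − k + 1 = 5.
Given d = 7, check d ≤ 5: NO.
Slack = (n − k + 1) − d = -2.
The slack is negative: d = 7 exceeds n − k + 1 = 5 by 2, so the Singleton bound is violated and no linear [9, 5, 7]_5 code can exist. In particular it is not MDS (MDS requires d = n − k + 1 exactly).
Description: the claimed parameters are [9, 5, 7]_5; such a code would be impossible (violates the Singleton bound).


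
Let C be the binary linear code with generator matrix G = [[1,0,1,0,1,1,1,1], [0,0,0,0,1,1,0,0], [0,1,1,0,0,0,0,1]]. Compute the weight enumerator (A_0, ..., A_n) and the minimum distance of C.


Weight distribution: A_0 = 1, A_2 = 1, A_3 = 2, A_4 = 1, A_5 = 2, A_6 = 1. Minimum distance d = 2.

Enumerate all 2^3 = 8 messages m ∈ F_2^3.
For each, compute codeword c = mG in F_2^8, then tally its weight.
  m = 000 → c = 00000000, weight = 0.
  m = 100 → c = 10101111, weight = 6.
  m = 010 → c = 00001100, weight = 2.
  m = 110 → c = 10100011, weight = 4.
  m = 001 → c = 01100001, weight = 3.
  m = 101 → c = 11001110, weight = 5.
  m = 011 → c = 01101101, weight = 5.
  m = 111 → c = 11000010, weight = 3.
Tally weights:
  weight 0: 1 codewords.
  weight 2: 1 codewords.
  weight 3: 2 codewords.
  weight 4: 1 codewords.
  weight 5: 2 codewords.
  weight 6: 1 codewords.
Minimum distance d = smallest w > 0 with A_w > 0 = 2.
Sanity: Σ A_w = 8 = 2^3 = 8 ✓.


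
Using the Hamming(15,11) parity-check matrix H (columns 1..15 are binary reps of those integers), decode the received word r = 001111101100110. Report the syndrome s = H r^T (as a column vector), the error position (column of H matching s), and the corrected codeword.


s = (0, 0, 1, 1)^T, error position = 3, corrected codeword c = 000111101100110

Compute s = H r^T mod 2 one row at a time:
  s_1 = 0 + 1 + 1 + 0 + 0 + 1 + 1 + 0 = 4 ≡ 0 (mod 2).
  s_2 = 1 + 1 + 1 + 1 + 0 + 1 + 1 + 0 = 6 ≡ 0 (mod 2).
  s_3 = 0 + 1 + 1 + 1 + 1 + 0 + 1 + 0 = 5 ≡ 1 (mod 2).
  s_4 = 0 + 1 + 1 + 1 + 1 + 0 + 1 + 0 = 5 ≡ 1 (mod 2).
s = (0, 0, 1, 1)^T — this equals column 3 of H (binary 0011), so error is at position 3.
Correct: flip bit 3 of r = 001111101100110 to get c = 000111101100110.


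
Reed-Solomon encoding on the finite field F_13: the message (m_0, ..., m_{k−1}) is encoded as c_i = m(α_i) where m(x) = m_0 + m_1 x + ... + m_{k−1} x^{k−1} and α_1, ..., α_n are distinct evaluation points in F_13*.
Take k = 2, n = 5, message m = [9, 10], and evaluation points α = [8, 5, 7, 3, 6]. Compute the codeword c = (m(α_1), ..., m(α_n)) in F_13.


c = [11, 7, 1, 0, 4]

Message polynomial: m(x) = 9 + 10·x (mod 13).
For each evaluation point α_i, compute m(α_i) mod 13:
  α_1 = 8: Horner steps 10 → 11, so m(8) = 11.
  α_2 = 5: Horner steps 10 → 7, so m(5) = 7.
  α_3 = 7: Horner steps 10 → 1, so m(7) = 1.
  α_4 = 3: Horner steps 10 → 0, so m(3) = 0.
  α_5 = 6: Horner steps 10 → 4, so m(6) = 4.
Codeword c = [11, 7, 1, 0, 4] ∈ F_13^5.


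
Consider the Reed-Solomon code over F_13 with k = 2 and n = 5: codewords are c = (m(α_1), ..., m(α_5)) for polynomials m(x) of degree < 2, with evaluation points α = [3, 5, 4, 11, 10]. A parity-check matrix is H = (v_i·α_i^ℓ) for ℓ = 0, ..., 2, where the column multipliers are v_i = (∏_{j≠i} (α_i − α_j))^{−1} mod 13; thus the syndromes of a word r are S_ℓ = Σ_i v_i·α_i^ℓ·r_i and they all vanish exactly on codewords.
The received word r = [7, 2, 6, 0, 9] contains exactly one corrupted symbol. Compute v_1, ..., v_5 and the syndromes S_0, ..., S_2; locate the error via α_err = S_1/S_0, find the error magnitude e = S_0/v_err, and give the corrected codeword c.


S = (6, 11, 5), error at position 3, error magnitude e = 8, c = [7, 2, 11, 0, 9].

Step 1: column multipliers v_i = (∏_{j≠i}(α_i − α_j))^{−1} mod 13.
  i = 1 (α = 3): (3−5)(3−4)(3−11)(3−10) = (−2)·(−1)·(−8)·(−7) = 112 ≡ 8, so v_1 = 8^{−1} = 5 (mod 13).
  i = 2 (α = 5): (5−3)(5−4)(5−11)(5−10) = 2·1·(−6)·(−5) = 60 ≡ 8, so v_2 = 8^{−1} = 5 (mod 13).
  i = 3 (α = 4): (4−3)(4−5)(4−11)(4−10) = 1·(−1)·(−7)·(−6) = −42 ≡ 10, so v_3 = 10^{−1} = 4 (mod 13).
  i = 4 (α = 11): (11−3)(11−5)(11−4)(11−10) = 8·6·7·1 = 336 ≡ 11, so v_4 = 11^{−1} = 6 (mod 13).
  i = 5 (α = 10): (10−3)(10−5)(10−4)(10−11) = 7·5·6·(−1) = −210 ≡ 11, so v_5 = 11^{−1} = 6 (mod 13).
  v = [5, 5, 4, 6, 6].
Step 2: syndromes of r = [7, 2, 6, 0, 9] (all sums mod 13).
  S_0 = Σ v_i r_i = 5·7 + 5·2 + 4·6 + 6·0 + 6·9 = 123 ≡ 6.
  S_1 = Σ v_i α_i r_i = 5·3·7 + 5·5·2 + 4·4·6 + 6·11·0 + 6·10·9 = 791 ≡ 11.
  α_i^2 mod 13 = [9, 12, 3, 4, 9].
  S_2 = Σ v_i α_i^2 r_i = 5·9·7 + 5·12·2 + 4·3·6 + 6·4·0 + 6·9·9 = 993 ≡ 5.
  S = (6, 11, 5) ≠ 0, so r is not a codeword (an error is present).
Step 3: locate the error. For a single error e at position i, S_ℓ = v_i·e·α_i^ℓ, so α_err = S_1/S_0.
  S_0^{−1} = 6^{−1} = 11 (mod 13), so α_err = 11·11 = 121 ≡ 4 = α_3. Error position i = 3.
  Consistency check: S_2/S_1 = 5·6 = 30 ≡ 4 = α_err ✓ (single-error assumption holds).
Step 4: error magnitude e = S_0/v_3 = S_0·∏_{j≠3}(α_3 − α_j) = 6·10 = 60 ≡ 8 (mod 13).
Step 5: correct position 3: c_3 = r_3 − e = 6 − 8 ≡ 11 (mod 13). Hence c = [7, 2, 11, 0, 9].
  Check: interpolating c through the α_i gives m(x) = 8 + 4·x (degree < 2) with m(α_i) = c_i for every i, so c is indeed a codeword.


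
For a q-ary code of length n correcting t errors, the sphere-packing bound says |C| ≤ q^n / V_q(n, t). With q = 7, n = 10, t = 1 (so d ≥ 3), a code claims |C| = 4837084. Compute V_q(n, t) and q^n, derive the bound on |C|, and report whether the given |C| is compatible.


V_q(n, t) = 61, q^n = 282475249, Hamming bound = 4630741, |C| = 4837084 > bound (violated).

Step 1: Compute V_q(n, t) = Σ_{j=0}^1 C(n, j) (q−1)^j.
  j = 0: C(10,0)·(6)^0 = 1·1 = 1.
  j = 1: C(10,1)·(6)^1 = 10·6 = 60.
  V_q(n, t) = 1 + 60 = 61.
Step 2: q^n = 7^10 = 282475249.
Step 3: Hamming bound ⌊q^n / V_q(n,t)⌋ = ⌊282475249/61⌋ = 4630741.
Step 4: Compare |C| = 4837084 to 4630741: violated.
The claimed |C| lies above the Hamming bound, so no 7-ary code of length 10 with d ≥ 3 can have 4837084 codewords.


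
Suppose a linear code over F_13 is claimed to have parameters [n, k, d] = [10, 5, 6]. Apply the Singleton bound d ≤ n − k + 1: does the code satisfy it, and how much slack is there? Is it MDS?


Singleton RHS = n − k + 1 = 6, slack = 0, bound satisfied, MDS.

Singleton bound: d ≤ n − k + 1.
Here n = 10, k = 5, so n − k + 1 = 6.
Given d = 6, check d ≤ 6: YES.
Slack = (n − k + 1) − d = 0.
The code is MDS (slack = 0).
Description: the claimed parameters are [10, 5, 6]_13; such a code would be MDS (meets Singleton bound).


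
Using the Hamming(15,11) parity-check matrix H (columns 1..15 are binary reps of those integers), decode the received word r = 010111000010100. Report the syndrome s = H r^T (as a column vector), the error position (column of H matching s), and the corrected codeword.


s = (0, 0, 1, 1)^T, error position = 3, corrected codeword c = 011111000010100

Compute s = H r^T mod 2 one row at a time:
  s_1 = 0 + 0 + 0 + 1 + 0 + 1 + 0 + 0 = 2 ≡ 0 (mod 2).
  s_2 = 1 + 1 + 1 + 0 + 0 + 1 + 0 + 0 = 4 ≡ 0 (mod 2).
  s_3 = 1 + 0 + 1 + 0 + 0 + 1 + 0 + 0 = 3 ≡ 1 (mod 2).
  s_4 = 0 + 0 + 1 + 0 + 0 + 1 + 1 + 0 = 3 ≡ 1 (mod 2).
s = (0, 0, 1, 1)^T — this equals column 3 of H (binary 0011), so error is at position 3.
Correct: flip bit 3 of r = 010111000010100 to get c = 011111000010100.


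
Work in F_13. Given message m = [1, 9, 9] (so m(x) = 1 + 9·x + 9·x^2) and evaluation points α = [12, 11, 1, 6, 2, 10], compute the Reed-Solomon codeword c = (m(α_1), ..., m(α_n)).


c = [1, 6, 6, 2, 3, 3]

Message polynomial: m(x) = 1 + 9·x + 9·x^2 (mod 13).
For each evaluation point α_i, compute m(α_i) mod 13:
  α_1 = 12: Horner steps 9 → 0 → 1, so m(12) = 1.
  α_2 = 11: Horner steps 9 → 4 → 6, so m(11) = 6.
  α_3 = 1: Horner steps 9 → 5 → 6, so m(1) = 6.
  α_4 = 6: Horner steps 9 → 11 → 2, so m(6) = 2.
  α_5 = 2: Horner steps 9 → 1 → 3, so m(2) = 3.
  α_6 = 10: Horner steps 9 → 8 → 3, so m(10) = 3.
Codeword c = [1, 6, 6, 2, 3, 3] ∈ F_13^6.


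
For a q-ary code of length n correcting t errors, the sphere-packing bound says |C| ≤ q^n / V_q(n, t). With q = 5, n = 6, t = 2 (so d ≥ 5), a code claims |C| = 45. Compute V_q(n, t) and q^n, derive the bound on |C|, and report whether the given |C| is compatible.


V_q(n, t) = 265, q^n = 15625, Hamming bound = 58, |C| = 45 ≤ bound (satisfied).

Step 1: Compute V_q(n, t) = Σ_{j=0}^2 C(n, j) (q−1)^j.
  j = 0: C(6,0)·(4)^0 = 1·1 = 1.
  j = 1: C(6,1)·(4)^1 = 6·4 = 24.
  j = 2: C(6,2)·(4)^2 = 15·16 = 240.
  V_q(n, t) = 1 + 24 + 240 = 265.
Step 2: q^n = 5^6 = 15625.
Step 3: Hamming bound ⌊q^n / V_q(n,t)⌋ = ⌊15625/265⌋ = 58.
Step 4: Compare |C| = 45 to 58: satisfied.
The claimed |C| lies below the Hamming bound.


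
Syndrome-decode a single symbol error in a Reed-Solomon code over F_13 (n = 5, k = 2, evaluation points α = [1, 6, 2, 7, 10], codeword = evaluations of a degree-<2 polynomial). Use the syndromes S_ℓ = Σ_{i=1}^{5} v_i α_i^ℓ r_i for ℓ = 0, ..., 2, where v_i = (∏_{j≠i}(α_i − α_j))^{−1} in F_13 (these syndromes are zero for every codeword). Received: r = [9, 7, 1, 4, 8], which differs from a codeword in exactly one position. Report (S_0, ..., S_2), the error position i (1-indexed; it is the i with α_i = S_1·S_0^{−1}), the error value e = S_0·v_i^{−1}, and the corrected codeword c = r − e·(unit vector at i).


S = (11, 9, 5), error at position 3, error magnitude e = 8, c = [9, 7, 6, 4, 8].

Step 1: column multipliers v_i = (∏_{j≠i}(α_i − α_j))^{−1} mod 13.
  i = 1 (α = 1): (1−6)(1−2)(1−7)(1−10) = (−5)·(−1)·(−6)·(−9) = 270 ≡ 10, so v_1 = 10^{−1} = 4 (mod 13).
  i = 2 (α = 6): (6−1)(6−2)(6−7)(6−10) = 5·4·(−1)·(−4) = 80 ≡ 2, so v_2 = 2^{−1} = 7 (mod 13).
  i = 3 (α = 2): (2−1)(2−6)(2−7)(2−10) = 1·(−4)·(−5)·(−8) = −160 ≡ 9, so v_3 = 9^{−1} = 3 (mod 13).
  i = 4 (α = 7): (7−1)(7−6)(7−2)(7−10) = 6·1·5·(−3) = −90 ≡ 1, so v_4 = 1^{−1} = 1 (mod 13).
  i = 5 (α = 10): (10−1)(10−6)(10−2)(10−7) = 9·4·8·3 = 864 ≡ 6, so v_5 = 6^{−1} = 11 (mod 13).
  v = [4, 7, 3, 1, 11].
Step 2: syndromes of r = [9, 7, 1, 4, 8] (all sums mod 13).
  S_0 = Σ v_i r_i = 4·9 + 7·7 + 3·1 + 1·4 + 11·8 = 180 ≡ 11.
  S_1 = Σ v_i α_i r_i = 4·1·9 + 7·6·7 + 3·2·1 + 1·7·4 + 11·10·8 = 1244 ≡ 9.
  α_i^2 mod 13 = [1, 10, 4, 10, 9].
  S_2 = Σ v_i α_i^2 r_i = 4·1·9 + 7·10·7 + 3·4·1 + 1·10·4 + 11·9·8 = 1370 ≡ 5.
  S = (11, 9, 5) ≠ 0, so r is not a codeword (an error is present).
Step 3: locate the error. For a single error e at position i, S_ℓ = v_i·e·α_i^ℓ, so α_err = S_1/S_0.
  S_0^{−1} = 11^{−1} = 6 (mod 13), so α_err = 9·6 = 54 ≡ 2 = α_3. Error position i = 3.
  Consistency check: S_2/S_1 = 5·3 = 15 ≡ 2 = α_err ✓ (single-error assumption holds).
Step 4: error magnitude e = S_0/v_3 = S_0·∏_{j≠3}(α_3 − α_j) = 11·9 = 99 ≡ 8 (mod 13).
Step 5: correct position 3: c_3 = r_3 − e = 1 − 8 ≡ 6 (mod 13). Hence c = [9, 7, 6, 4, 8].
  Check: interpolating c through the α_i gives m(x) = 12 + 10·x (degree < 2) with m(α_i) = c_i for every i, so c is indeed a codeword.


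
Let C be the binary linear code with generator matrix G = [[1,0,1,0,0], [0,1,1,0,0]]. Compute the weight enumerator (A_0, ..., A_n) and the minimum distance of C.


Weight distribution: A_0 = 1, A_2 = 3. Minimum distance d = 2.

Enumerate all 2^2 = 4 messages m ∈ F_2^2.
For each, compute codeword c = mG in F_2^5, then tally its weight.
  m = 00 → c = 00000, weight = 0.
  m = 10 → c = 10100, weight = 2.
  m = 01 → c = 01100, weight = 2.
  m = 11 → c = 11000, weight = 2.
Tally weights:
  weight 0: 1 codewords.
  weight 2: 3 codewords.
Minimum distance d = smallest w > 0 with A_w > 0 = 2.
Sanity: Σ A_w = 4 = 2^2 = 4 ✓.


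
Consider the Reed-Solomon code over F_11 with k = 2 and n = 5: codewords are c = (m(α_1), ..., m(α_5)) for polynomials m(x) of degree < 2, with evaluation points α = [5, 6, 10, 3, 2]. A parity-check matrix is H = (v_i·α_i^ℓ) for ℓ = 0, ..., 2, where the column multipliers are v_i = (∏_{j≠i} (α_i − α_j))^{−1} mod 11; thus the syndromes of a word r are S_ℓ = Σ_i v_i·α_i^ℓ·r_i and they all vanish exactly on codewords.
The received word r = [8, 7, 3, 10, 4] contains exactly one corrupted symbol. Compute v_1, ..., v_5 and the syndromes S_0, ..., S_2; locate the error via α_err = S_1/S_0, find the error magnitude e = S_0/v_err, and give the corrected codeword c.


S = (6, 1, 2), error at position 5, error magnitude e = 4, c = [8, 7, 3, 10, 0].

Step 1: column multipliers v_i = (∏_{j≠i}(α_i − α_j))^{−1} mod 11.
  i = 1 (α = 5): (5−6)(5−10)(5−3)(5−2) = (−1)·(−5)·2·3 = 30 ≡ 8, so v_1 = 8^{−1} = 7 (mod 11).
  i = 2 (α = 6): (6−5)(6−10)(6−3)(6−2) = 1·(−4)·3·4 = −48 ≡ 7, so v_2 = 7^{−1} = 8 (mod 11).
  i = 3 (α = 10): (10−5)(10−6)(10−3)(10−2) = 5·4·7·8 = 1120 ≡ 9, so v_3 = 9^{−1} = 5 (mod 11).
  i = 4 (α = 3): (3−5)(3−6)(3−10)(3−2) = (−2)·(−3)·(−7)·1 = −42 ≡ 2, so v_4 = 2^{−1} = 6 (mod 11).
  i = 5 (α = 2): (2−5)(2−6)(2−10)(2−3) = (−3)·(−4)·(−8)·(−1) = 96 ≡ 8, so v_5 = 8^{−1} = 7 (mod 11).
  v = [7, 8, 5, 6, 7].
Step 2: syndromes of r = [8, 7, 3, 10, 4] (all sums mod 11).
  S_0 = Σ v_i r_i = 7·8 + 8·7 + 5·3 + 6·10 + 7·4 = 215 ≡ 6.
  S_1 = Σ v_i α_i r_i = 7·5·8 + 8·6·7 + 5·10·3 + 6·3·10 + 7·2·4 = 1002 ≡ 1.
  α_i^2 mod 11 = [3, 3, 1, 9, 4].
  S_2 = Σ v_i α_i^2 r_i = 7·3·8 + 8·3·7 + 5·1·3 + 6·9·10 + 7·4·4 = 1003 ≡ 2.
  S = (6, 1, 2) ≠ 0, so r is not a codeword (an error is present).
Step 3: locate the error. For a single error e at position i, S_ℓ = v_i·e·α_i^ℓ, so α_err = S_1/S_0.
  S_0^{−1} = 6^{−1} = 2 (mod 11), so α_err = 1·2 = 2 ≡ 2 = α_5. Error position i = 5.
  Consistency check: S_2/S_1 = 2·1 = 2 ≡ 2 = α_err ✓ (single-error assumption holds).
Step 4: error magnitude e = S_0/v_5 = S_0·∏_{j≠5}(α_5 − α_j) = 6·8 = 48 ≡ 4 (mod 11).
Step 5: correct position 5: c_5 = r_5 − e = 4 − 4 ≡ 0 (mod 11). Hence c = [8, 7, 3, 10, 0].
  Check: interpolating c through the α_i gives m(x) = 2 + 10·x (degree < 2) with m(α_i) = c_i for every i, so c is indeed a codeword.


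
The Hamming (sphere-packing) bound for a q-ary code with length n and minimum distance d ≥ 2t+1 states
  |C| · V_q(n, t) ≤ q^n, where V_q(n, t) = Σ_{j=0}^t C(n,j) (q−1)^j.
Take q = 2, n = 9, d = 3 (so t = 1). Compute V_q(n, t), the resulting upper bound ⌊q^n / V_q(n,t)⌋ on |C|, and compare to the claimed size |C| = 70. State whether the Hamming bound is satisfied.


V_q(n, t) = 10, q^n = 512, Hamming bound = 51, |C| = 70 > bound (violated).

Step 1: Compute V_q(n, t) = Σ_{j=0}^1 C(n, j) (q−1)^j.
  j = 0: C(9,0)·(1)^0 = 1·1 = 1.
  j = 1: C(9,1)·(1)^1 = 9·1 = 9.
  V_q(n, t) = 1 + 9 = 10.
Step 2: q^n = 2^9 = 512.
Step 3: Hamming bound ⌊q^n / V_q(n,t)⌋ = ⌊512/10⌋ = 51.
Step 4: Compare |C| = 70 to 51: violated.
The claimed |C| lies above the Hamming bound, so no 2-ary code of length 9 with d ≥ 3 can have 70 codewords.


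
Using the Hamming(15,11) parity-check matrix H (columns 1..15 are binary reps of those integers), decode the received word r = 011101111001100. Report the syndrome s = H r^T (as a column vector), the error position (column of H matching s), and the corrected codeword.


s = (0, 1, 0, 0)^T, error position = 4, corrected codeword c = 011001111001100

Compute s = H r^T mod 2 one row at a time:
  s_1 = 1 + 1 + 0 + 0 + 1 + 1 + 0 + 0 = 4 ≡ 0 (mod 2).
  s_2 = 1 + 0 + 1 + 1 + 1 + 1 + 0 + 0 = 5 ≡ 1 (mod 2).
  s_3 = 1 + 1 + 1 + 1 + 0 + 0 + 0 + 0 = 4 ≡ 0 (mod 2).
  s_4 = 0 + 1 + 0 + 1 + 1 + 0 + 1 + 0 = 4 ≡ 0 (mod 2).
s = (0, 1, 0, 0)^T — this equals column 4 of H (binary 0100), so error is at position 4.
Correct: flip bit 4 of r = 011101111001100 to get c = 011001111001100.


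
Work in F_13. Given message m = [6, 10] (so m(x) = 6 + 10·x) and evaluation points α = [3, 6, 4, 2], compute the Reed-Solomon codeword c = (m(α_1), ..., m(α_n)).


c = [10, 1, 7, 0]

Message polynomial: m(x) = 6 + 10·x (mod 13).
For each evaluation point α_i, compute m(α_i) mod 13:
  α_1 = 3: Horner steps 10 → 10, so m(3) = 10.
  α_2 = 6: Horner steps 10 → 1, so m(6) = 1.
  α_3 = 4: Horner steps 10 → 7, so m(4) = 7.
  α_4 = 2: Horner steps 10 → 0, so m(2) = 0.
Codeword c = [10, 1, 7, 0] ∈ F_13^4.


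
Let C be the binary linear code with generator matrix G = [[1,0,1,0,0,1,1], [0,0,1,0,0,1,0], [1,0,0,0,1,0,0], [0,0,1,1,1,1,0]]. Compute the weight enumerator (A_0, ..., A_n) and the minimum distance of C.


Weight distribution: A_0 = 1, A_2 = 7, A_4 = 7, A_6 = 1. Minimum distance d = 2.

Enumerate all 2^4 = 16 messages m ∈ F_2^4.
For each, compute codeword c = mG in F_2^7, then tally its weight.
  m = 0000 → c = 0000000, weight = 0.
  m = 1000 → c = 1010011, weight = 4.
  m = 0100 → c = 0010010, weight = 2.
  m = 1100 → c = 1000001, weight = 2.
  m = 0010 → c = 1000100, weight = 2.
  m = 1010 → c = 0010111, weight = 4.
  m = 0110 → c = 1010110, weight = 4.
  m = 1110 → c = 0000101, weight = 2.
  m = 0001 → c = 0011110, weight = 4.
  m = 1001 → c = 1001101, weight = 4.
  m = 0101 → c = 0001100, weight = 2.
  m = 1101 → c = 1011111, weight = 6.
  m = 0011 → c = 1011010, weight = 4.
  m = 1011 → c = 0001001, weight = 2.
  m = 0111 → c = 1001000, weight = 2.
  m = 1111 → c = 0011011, weight = 4.
Tally weights:
  weight 0: 1 codewords.
  weight 2: 7 codewords.
  weight 4: 7 codewords.
  weight 6: 1 codewords.
Minimum distance d = smallest w > 0 with A_w > 0 = 2.
Sanity: Σ A_w = 16 = 2^4 = 16 ✓.


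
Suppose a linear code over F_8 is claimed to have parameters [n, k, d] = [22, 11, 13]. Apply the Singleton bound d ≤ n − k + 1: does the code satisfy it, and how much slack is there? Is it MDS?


Singleton RHS = n − k + 1 = 12, slack = -1, bound violated (no such code; not MDS).

Singleton bound: d ≤ n − k + 1.
Here n = 22, k = 11, so n − k + 1 = 12.
Given d = 13, check d ≤ 12: NO.
Slack = (n − k + 1) − d = -1.
The slack is negative: d = 13 exceeds n − k + 1 = 12 by 1, so the Singleton bound is violated and no linear [22, 11, 13]_8 code can exist. In particular it is not MDS (MDS requires d = n − k + 1 exactly).
Description: the claimed parameters are [22, 11, 13]_8; such a code would be impossible (violates the Singleton bound).


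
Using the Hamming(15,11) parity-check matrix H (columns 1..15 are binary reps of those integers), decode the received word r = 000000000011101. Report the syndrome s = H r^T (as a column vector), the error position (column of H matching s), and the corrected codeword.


s = (0, 1, 0, 1)^T, error position = 5, corrected codeword c = 000010000011101

Compute s = H r^T mod 2 one row at a time:
  s_1 = 0 + 0 + 0 + 1 + 1 + 1 + 0 + 1 = 4 ≡ 0 (mod 2).
  s_2 = 0 + 0 + 0 + 0 + 1 + 1 + 0 + 1 = 3 ≡ 1 (mod 2).
  s_3 = 0 + 0 + 0 + 0 + 0 + 1 + 0 + 1 = 2 ≡ 0 (mod 2).
  s_4 = 0 + 0 + 0 + 0 + 0 + 1 + 1 + 1 = 3 ≡ 1 (mod 2).
s = (0, 1, 0, 1)^T — this equals column 5 of H (binary 0101), so error is at position 5.
Correct: flip bit 5 of r = 000000000011101 to get c = 000010000011101.


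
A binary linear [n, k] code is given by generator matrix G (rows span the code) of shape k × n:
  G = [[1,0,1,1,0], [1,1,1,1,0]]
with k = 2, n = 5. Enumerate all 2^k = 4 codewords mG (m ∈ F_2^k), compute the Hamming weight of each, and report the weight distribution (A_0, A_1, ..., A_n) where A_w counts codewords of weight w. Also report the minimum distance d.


Weight distribution: A_0 = 1, A_1 = 1, A_3 = 1, A_4 = 1. Minimum distance d = 1.

Enumerate all 2^2 = 4 messages m ∈ F_2^2.
For each, compute codeword c = mG in F_2^5, then tally its weight.
  m = 00 → c = 00000, weight = 0.
  m = 10 → c = 10110, weight = 3.
  m = 01 → c = 11110, weight = 4.
  m = 11 → c = 01000, weight = 1.
Tally weights:
  weight 0: 1 codewords.
  weight 1: 1 codewords.
  weight 3: 1 codewords.
  weight 4: 1 codewords.
Minimum distance d = smallest w > 0 with A_w > 0 = 1.
Sanity: Σ A_w = 4 = 2^2 = 4 ✓.


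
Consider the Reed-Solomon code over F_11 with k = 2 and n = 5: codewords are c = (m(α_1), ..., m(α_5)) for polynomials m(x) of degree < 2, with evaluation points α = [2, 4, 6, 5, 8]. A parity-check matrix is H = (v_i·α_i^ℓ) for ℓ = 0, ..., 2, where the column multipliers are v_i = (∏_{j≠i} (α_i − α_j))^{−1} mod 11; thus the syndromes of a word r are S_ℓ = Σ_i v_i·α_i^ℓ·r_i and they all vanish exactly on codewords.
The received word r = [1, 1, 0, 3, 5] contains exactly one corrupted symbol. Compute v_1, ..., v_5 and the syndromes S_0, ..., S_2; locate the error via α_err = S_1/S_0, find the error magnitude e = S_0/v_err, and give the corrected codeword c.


S = (1, 4, 5), error at position 2, error magnitude e = 6, c = [1, 6, 0, 3, 5].

Step 1: column multipliers v_i = (∏_{j≠i}(α_i − α_j))^{−1} mod 11.
  i = 1 (α = 2): (2−4)(2−6)(2−5)(2−8) = (−2)·(−4)·(−3)·(−6) = 144 ≡ 1, so v_1 = 1^{−1} = 1 (mod 11).
  i = 2 (α = 4): (4−2)(4−6)(4−5)(4−8) = 2·(−2)·(−1)·(−4) = −16 ≡ 6, so v_2 = 6^{−1} = 2 (mod 11).
  i = 3 (α = 6): (6−2)(6−4)(6−5)(6−8) = 4·2·1·(−2) = −16 ≡ 6, so v_3 = 6^{−1} = 2 (mod 11).
  i = 4 (α = 5): (5−2)(5−4)(5−6)(5−8) = 3·1·(−1)·(−3) = 9 ≡ 9, so v_4 = 9^{−1} = 5 (mod 11).
  i = 5 (α = 8): (8−2)(8−4)(8−6)(8−5) = 6·4·2·3 = 144 ≡ 1, so v_5 = 1^{−1} = 1 (mod 11).
  v = [1, 2, 2, 5, 1].
Step 2: syndromes of r = [1, 1, 0, 3, 5] (all sums mod 11).
  S_0 = Σ v_i r_i = 1·1 + 2·1 + 2·0 + 5·3 + 1·5 = 23 ≡ 1.
  S_1 = Σ v_i α_i r_i = 1·2·1 + 2·4·1 + 2·6·0 + 5·5·3 + 1·8·5 = 125 ≡ 4.
  α_i^2 mod 11 = [4, 5, 3, 3, 9].
  S_2 = Σ v_i α_i^2 r_i = 1·4·1 + 2·5·1 + 2·3·0 + 5·3·3 + 1·9·5 = 104 ≡ 5.
  S = (1, 4, 5) ≠ 0, so r is not a codeword (an error is present).
Step 3: locate the error. For a single error e at position i, S_ℓ = v_i·e·α_i^ℓ, so α_err = S_1/S_0.
  S_0^{−1} = 1^{−1} = 1 (mod 11), so α_err = 4·1 = 4 ≡ 4 = α_2. Error position i = 2.
  Consistency check: S_2/S_1 = 5·3 = 15 ≡ 4 = α_err ✓ (single-error assumption holds).
Step 4: error magnitude e = S_0/v_2 = S_0·∏_{j≠2}(α_2 − α_j) = 1·6 = 6 ≡ 6 (mod 11).
Step 5: correct position 2: c_2 = r_2 − e = 1 − 6 ≡ 6 (mod 11). Hence c = [1, 6, 0, 3, 5].
  Check: interpolating c through the α_i gives m(x) = 7 + 8·x (degree < 2) with m(α_i) = c_i for every i, so c is indeed a codeword.


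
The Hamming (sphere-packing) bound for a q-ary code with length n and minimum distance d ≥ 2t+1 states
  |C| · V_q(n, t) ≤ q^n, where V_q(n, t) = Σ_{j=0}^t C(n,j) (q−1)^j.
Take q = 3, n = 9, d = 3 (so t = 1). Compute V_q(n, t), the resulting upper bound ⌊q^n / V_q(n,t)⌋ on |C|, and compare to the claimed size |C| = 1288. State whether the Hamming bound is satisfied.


V_q(n, t) = 19, q^n = 19683, Hamming bound = 1035, |C| = 1288 > bound (violated).

Step 1: Compute V_q(n, t) = Σ_{j=0}^1 C(n, j) (q−1)^j.
  j = 0: C(9,0)·(2)^0 = 1·1 = 1.
  j = 1: C(9,1)·(2)^1 = 9·2 = 18.
  V_q(n, t) = 1 + 18 = 19.
Step 2: q^n = 3^9 = 19683.
Step 3: Hamming bound ⌊q^n / V_q(n,t)⌋ = ⌊19683/19⌋ = 1035.
Step 4: Compare |C| = 1288 to 1035: violated.
The claimed |C| lies above the Hamming bound, so no 3-ary code of length 9 with d ≥ 3 can have 1288 codewords.


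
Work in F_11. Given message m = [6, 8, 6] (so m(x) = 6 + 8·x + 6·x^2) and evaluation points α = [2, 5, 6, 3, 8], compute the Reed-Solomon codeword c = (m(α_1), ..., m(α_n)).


c = [2, 9, 6, 7, 3]

Message polynomial: m(x) = 6 + 8·x + 6·x^2 (mod 11).
For each evaluation point α_i, compute m(α_i) mod 11:
  α_1 = 2: Horner steps 6 → 9 → 2, so m(2) = 2.
  α_2 = 5: Horner steps 6 → 5 → 9, so m(5) = 9.
  α_3 = 6: Horner steps 6 → 0 → 6, so m(6) = 6.
  α_4 = 3: Horner steps 6 → 4 → 7, so m(3) = 7.
  α_5 = 8: Horner steps 6 → 1 → 3, so m(8) = 3.
Codeword c = [2, 9, 6, 7, 3] ∈ F_11^5.


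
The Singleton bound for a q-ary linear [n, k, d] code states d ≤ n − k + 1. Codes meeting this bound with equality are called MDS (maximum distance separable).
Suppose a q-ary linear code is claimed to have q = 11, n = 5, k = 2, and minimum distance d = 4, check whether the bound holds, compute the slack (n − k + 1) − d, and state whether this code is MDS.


Singleton RHS = n − k + 1 = 4, slack = 0, bound satisfied, MDS.

Singleton bound: d ≤ n − k + 1.
Here n = 5, k = 2, so n − k + 1 = 4.
Given d = 4, check d ≤ 4: YES.
Slack = (n − k + 1) − d = 0.
The code is MDS (slack = 0).
Description: the claimed parameters are [5, 2, 4]_11; such a code would be MDS (meets Singleton bound).


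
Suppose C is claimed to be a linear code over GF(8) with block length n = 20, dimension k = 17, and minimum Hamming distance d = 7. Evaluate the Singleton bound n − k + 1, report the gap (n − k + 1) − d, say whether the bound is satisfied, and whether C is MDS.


Singleton RHS = n − k + 1 = 4, slack = -3, bound violated (no such code; not MDS).

Singleton bound: d ≤ n − k + 1.
Here n = 20, k = 17, so n − k + 1 = 4.
Given d = 7, check d ≤ 4: NO.
Slack = (n − k + 1) − d = -3.
The slack is negative: d = 7 exceeds n − k + 1 = 4 by 3, so the Singleton bound is violated and no linear [20, 17, 7]_8 code can exist. In particular it is not MDS (MDS requires d = n − k + 1 exactly).
Description: the claimed parameters are [20, 17, 7]_8; such a code would be impossible (violates the Singleton bound).
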